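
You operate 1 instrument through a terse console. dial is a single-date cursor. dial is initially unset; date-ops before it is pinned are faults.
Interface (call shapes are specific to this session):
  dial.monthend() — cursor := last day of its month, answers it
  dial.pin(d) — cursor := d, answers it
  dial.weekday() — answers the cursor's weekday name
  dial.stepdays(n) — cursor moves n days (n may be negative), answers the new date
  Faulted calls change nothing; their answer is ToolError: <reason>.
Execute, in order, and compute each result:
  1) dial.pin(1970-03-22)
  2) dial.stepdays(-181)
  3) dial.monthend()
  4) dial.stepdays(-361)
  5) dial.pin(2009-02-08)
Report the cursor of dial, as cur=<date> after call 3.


~$ dial.pin d→1970-03-22
[out] 1970-03-22
~$ dial.stepdays n→-181
[out] 1969-09-22
~$ dial.monthend
[out] 1969-09-30
~$ dial.stepdays n→-361
[out] 1968-10-04
~$ dial.pin d→2009-02-08
[out] 2009-02-08

Answer: cur=1969-09-30


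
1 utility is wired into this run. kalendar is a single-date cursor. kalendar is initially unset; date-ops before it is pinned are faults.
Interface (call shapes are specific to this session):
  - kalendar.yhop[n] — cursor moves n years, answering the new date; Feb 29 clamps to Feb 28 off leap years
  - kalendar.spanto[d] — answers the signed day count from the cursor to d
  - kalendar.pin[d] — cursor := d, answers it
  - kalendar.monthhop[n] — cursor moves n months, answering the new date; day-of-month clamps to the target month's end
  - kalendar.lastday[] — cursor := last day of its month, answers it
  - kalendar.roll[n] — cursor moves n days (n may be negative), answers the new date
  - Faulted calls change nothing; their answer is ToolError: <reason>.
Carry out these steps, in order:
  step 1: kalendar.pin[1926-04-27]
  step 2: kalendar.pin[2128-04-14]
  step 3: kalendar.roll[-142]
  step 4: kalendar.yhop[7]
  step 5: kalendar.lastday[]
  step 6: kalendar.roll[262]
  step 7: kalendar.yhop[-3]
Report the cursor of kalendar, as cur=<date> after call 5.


Answer: cur=2134-11-30

Derivation:
-> pin(d=1926-04-27)
<- 1926-04-27
-> pin(d=2128-04-14)
<- 2128-04-14
-> roll(n=-142)
<- 2127-11-24
-> yhop(n=7)
<- 2134-11-24
-> lastday()
<- 2134-11-30
-> roll(n=262)
<- 2135-08-19
-> yhop(n=-3)
<- 2132-08-19


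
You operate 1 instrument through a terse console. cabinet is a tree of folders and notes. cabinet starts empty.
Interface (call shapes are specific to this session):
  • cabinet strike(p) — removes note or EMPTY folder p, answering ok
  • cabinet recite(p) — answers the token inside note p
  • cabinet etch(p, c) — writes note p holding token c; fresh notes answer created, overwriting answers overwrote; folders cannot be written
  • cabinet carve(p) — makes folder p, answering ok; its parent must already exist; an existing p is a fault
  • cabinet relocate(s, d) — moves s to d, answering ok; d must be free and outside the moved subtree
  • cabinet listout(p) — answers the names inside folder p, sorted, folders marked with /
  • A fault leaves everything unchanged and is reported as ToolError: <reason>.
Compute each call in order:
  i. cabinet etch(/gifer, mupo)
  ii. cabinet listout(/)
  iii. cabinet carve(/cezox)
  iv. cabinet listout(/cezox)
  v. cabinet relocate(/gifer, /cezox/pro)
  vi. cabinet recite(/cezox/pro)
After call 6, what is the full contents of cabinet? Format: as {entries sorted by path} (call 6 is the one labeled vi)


Step: cabinet etch[p=/gifer; c=mupo]
Result: created
Step: cabinet listout[p=/]
Result: [gifer]
Step: cabinet carve[p=/cezox]
Result: ok
Step: cabinet listout[p=/cezox]
Result: []
Step: cabinet relocate[s=/gifer; d=/cezox/pro]
Result: ok
Step: cabinet recite[p=/cezox/pro]
Result: mupo

Answer: {cezox/, cezox/pro=mupo}


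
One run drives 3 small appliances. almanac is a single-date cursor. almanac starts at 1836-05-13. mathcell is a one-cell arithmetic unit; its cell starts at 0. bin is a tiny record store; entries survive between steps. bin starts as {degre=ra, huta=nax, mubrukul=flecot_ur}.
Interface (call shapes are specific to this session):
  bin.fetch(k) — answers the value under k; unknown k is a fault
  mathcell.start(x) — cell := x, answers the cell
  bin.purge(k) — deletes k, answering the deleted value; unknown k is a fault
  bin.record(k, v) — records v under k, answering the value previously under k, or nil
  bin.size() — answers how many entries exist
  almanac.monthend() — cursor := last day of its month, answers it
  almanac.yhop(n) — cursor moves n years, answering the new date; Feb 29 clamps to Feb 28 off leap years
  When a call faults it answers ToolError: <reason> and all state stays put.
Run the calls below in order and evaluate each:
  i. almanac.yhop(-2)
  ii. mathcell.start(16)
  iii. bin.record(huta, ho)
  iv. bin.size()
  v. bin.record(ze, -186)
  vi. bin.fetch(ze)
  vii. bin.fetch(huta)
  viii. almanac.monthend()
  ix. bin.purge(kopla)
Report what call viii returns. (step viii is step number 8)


Answer: 1834-05-31

Derivation:
==> yhop(n='-2')
<== 1834-05-13
==> start(x='16')
<== 16
==> record(k='huta', v='ho')
<== nax
==> size()
<== 3
==> record(k='ze', v='-186')
<== nil
==> fetch(k='ze')
<== -186
==> fetch(k='huta')
<== ho
==> monthend()
<== 1834-05-31
==> purge(k='kopla')
<== ToolError: no such key kopla


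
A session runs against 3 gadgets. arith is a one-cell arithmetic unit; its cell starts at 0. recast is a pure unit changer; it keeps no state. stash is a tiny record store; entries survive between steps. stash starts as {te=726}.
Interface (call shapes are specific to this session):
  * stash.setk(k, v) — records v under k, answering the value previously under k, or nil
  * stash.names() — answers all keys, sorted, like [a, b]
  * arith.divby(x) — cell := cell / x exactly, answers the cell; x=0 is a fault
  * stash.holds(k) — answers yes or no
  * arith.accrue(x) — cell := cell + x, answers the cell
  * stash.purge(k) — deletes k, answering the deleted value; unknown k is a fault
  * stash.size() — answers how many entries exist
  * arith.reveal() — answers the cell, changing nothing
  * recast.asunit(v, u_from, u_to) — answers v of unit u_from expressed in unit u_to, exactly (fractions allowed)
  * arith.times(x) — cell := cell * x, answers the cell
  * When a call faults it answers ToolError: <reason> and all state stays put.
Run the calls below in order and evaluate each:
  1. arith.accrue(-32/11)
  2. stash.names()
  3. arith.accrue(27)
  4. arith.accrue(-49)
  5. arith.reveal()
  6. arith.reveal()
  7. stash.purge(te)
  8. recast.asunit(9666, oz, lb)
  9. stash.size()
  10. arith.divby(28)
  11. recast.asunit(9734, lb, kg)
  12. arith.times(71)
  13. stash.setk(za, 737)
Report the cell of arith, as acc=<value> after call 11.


Answer: acc=-137/154

Derivation:
> arith.accrue x=-32/11
[out] -32/11
> stash.names
[out] [te]
> arith.accrue x=27
[out] 265/11
> arith.accrue x=-49
[out] -274/11
> arith.reveal
[out] -274/11
> arith.reveal
[out] -274/11
> stash.purge k=te
[out] 726
> recast.asunit v=9666 u_from=oz u_to=lb
[out] 4833/8
> stash.size
[out] 0
> arith.divby x=28
[out] -137/154
> recast.asunit v=9734 u_from=lb u_to=kg
[out] 220763406479/50000000
> arith.times x=71
[out] -9727/154
> stash.setk k=za v=737
[out] nil


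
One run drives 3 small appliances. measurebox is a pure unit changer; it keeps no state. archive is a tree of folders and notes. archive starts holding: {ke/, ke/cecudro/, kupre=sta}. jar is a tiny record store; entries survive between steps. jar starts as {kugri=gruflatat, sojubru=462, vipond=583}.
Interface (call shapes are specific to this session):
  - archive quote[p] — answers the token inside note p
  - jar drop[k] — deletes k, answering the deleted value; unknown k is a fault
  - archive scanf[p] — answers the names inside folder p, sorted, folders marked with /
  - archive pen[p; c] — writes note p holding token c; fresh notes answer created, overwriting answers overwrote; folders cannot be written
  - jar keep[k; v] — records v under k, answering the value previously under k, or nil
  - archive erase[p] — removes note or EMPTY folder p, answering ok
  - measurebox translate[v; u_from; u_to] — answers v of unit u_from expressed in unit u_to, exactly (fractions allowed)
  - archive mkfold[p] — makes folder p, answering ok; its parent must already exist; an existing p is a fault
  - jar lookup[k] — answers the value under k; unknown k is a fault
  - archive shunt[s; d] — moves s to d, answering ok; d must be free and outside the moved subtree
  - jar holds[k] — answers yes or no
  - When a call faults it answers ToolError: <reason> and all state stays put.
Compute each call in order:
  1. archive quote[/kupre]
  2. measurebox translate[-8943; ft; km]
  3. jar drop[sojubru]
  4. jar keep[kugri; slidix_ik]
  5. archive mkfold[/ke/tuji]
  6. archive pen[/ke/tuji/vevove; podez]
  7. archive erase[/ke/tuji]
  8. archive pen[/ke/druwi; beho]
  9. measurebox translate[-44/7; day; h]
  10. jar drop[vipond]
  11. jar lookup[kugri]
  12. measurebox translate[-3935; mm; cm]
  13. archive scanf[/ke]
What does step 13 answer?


Answer: [cecudro/, druwi, tuji/]

Derivation:
Invoking archive quote(p: /kupre), and observe sta.
I invoke measurebox translate(v: -8943, u_from: ft, u_to: km), yielding -3407283/1250000.
Calling jar drop(k: sojubru), and see 462.
I try jar keep(k: kugri, v: slidix_ik), which returns gruflatat.
I call archive mkfold(p: /ke/tuji), → ok.
Next I call archive pen(p: /ke/tuji/vevove, c: podez), yielding created.
Invoking archive erase(p: /ke/tuji), giving ToolError: not empty.
Calling archive pen(p: /ke/druwi, c: beho): created.
I run measurebox translate(v: -44/7, u_from: day, u_to: h), — result: -1056/7.
I invoke jar drop(k: vipond), — result: 583.
I use jar lookup(k: kugri), — result: slidix_ik.
I use measurebox translate(v: -3935, u_from: mm, u_to: cm), → -787/2.
Next I call archive scanf(p: /ke), giving [cecudro/, druwi, tuji/].


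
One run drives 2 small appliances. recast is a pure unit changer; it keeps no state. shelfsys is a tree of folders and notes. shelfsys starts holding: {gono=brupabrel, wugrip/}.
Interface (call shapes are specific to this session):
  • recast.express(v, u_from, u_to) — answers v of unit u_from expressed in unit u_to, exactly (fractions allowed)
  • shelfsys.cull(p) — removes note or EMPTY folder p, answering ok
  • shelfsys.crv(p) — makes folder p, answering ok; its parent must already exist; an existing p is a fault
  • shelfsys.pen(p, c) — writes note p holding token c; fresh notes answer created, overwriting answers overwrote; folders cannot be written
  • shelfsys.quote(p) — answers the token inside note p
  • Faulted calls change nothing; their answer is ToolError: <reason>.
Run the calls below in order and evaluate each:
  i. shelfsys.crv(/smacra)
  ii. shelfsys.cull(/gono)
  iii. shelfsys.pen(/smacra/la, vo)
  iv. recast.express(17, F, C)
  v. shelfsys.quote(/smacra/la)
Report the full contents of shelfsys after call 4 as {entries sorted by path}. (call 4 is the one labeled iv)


→ crv(p='/smacra')
← ok
→ cull(p='/gono')
← ok
→ pen(p='/smacra/la', c='vo')
← created
→ express(v='17', u_from='F', u_to='C')
← -25/3
→ quote(p='/smacra/la')
← vo

Answer: {smacra/, smacra/la=vo, wugrip/}


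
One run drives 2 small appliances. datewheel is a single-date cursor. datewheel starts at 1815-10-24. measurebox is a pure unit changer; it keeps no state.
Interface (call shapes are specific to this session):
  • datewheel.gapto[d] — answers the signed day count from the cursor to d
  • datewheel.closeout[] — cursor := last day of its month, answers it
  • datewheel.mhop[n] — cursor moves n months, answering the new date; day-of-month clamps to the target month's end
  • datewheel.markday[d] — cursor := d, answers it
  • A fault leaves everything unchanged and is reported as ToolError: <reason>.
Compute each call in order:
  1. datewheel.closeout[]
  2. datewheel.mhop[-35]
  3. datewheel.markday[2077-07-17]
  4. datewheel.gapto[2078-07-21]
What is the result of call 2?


Then datewheel.closeout: 1815-10-31.
Invoking datewheel.mhop(n→-35), which returns 1812-11-30.
I invoke datewheel.markday(d→2077-07-17), and observe 2077-07-17.
I use datewheel.gapto(d→2078-07-21), which returns 369.

Answer: 1812-11-30


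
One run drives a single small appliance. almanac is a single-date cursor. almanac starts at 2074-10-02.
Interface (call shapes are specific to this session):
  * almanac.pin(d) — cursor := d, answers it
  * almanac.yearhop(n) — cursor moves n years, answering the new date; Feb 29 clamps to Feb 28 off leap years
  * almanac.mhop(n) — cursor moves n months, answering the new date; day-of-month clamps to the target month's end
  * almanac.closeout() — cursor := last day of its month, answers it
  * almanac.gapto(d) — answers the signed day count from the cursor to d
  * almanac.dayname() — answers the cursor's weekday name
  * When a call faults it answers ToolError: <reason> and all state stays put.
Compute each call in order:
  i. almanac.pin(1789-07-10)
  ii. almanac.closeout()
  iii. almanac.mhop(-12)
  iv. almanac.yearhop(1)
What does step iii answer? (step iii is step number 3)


I try pin(d='1789-07-10'), and observe 1789-07-10.
I call closeout: 1789-07-31.
Then mhop(n='-12'), and observe 1788-07-31.
Invoking yearhop(n='1'), and see 1789-07-31.

Answer: 1788-07-31


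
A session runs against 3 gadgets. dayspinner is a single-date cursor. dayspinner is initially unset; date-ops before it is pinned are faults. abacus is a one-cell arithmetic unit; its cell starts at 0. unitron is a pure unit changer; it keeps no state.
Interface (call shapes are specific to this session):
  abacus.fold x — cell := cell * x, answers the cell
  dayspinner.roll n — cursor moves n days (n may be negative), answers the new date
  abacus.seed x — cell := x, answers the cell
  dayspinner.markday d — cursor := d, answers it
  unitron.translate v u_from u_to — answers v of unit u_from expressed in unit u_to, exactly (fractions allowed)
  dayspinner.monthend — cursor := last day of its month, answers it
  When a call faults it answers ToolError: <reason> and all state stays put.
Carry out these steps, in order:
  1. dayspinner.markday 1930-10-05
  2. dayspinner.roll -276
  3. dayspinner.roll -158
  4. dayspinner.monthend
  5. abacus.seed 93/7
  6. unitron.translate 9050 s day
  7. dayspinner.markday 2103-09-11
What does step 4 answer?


I run dayspinner.markday on 1930-10-05, and see 1930-10-05.
Now I run dayspinner.roll on -276, which returns 1930-01-02.
Then dayspinner.roll on -158, — result: 1929-07-28.
Invoking dayspinner.monthend(), and get 1929-07-31.
I use abacus.seed on 93/7, and see 93/7.
Now I run unitron.translate on 9050, s, day, and observe 181/1728.
I run dayspinner.markday on 2103-09-11, giving 2103-09-11.

Answer: 1929-07-31


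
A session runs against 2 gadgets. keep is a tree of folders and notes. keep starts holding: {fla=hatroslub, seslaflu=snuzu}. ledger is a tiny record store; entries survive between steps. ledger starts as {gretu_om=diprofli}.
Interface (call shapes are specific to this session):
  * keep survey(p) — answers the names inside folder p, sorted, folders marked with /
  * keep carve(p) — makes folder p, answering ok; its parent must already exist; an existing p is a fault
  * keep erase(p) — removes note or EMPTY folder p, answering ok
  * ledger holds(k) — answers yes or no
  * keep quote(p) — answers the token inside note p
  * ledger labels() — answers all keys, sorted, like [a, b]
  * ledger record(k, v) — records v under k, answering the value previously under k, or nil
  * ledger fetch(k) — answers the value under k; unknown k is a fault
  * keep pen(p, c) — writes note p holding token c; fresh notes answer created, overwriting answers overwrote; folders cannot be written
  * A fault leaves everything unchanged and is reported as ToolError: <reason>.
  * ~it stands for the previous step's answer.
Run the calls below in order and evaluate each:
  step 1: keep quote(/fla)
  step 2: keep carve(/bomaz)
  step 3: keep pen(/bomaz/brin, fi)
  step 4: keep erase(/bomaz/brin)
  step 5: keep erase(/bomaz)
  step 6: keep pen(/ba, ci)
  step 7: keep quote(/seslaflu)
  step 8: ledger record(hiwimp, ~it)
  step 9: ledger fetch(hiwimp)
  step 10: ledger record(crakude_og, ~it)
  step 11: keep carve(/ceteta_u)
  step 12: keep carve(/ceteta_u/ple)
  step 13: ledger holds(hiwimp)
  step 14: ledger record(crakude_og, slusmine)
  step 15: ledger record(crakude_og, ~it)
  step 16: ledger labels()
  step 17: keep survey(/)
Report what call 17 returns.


·→ keep quote(p: /fla)
·← hatroslub
·→ keep carve(p: /bomaz)
·← ok
·→ keep pen(p: /bomaz/brin, c: fi)
·← created
·→ keep erase(p: /bomaz/brin)
·← ok
·→ keep erase(p: /bomaz)
·← ok
·→ keep pen(p: /ba, c: ci)
·← created
·→ keep quote(p: /seslaflu)
·← snuzu
·→ ledger record(k: hiwimp, v: ~it)
·← nil
·→ ledger fetch(k: hiwimp)
·← snuzu
·→ ledger record(k: crakude_og, v: ~it)
·← nil
·→ keep carve(p: /ceteta_u)
·← ok
·→ keep carve(p: /ceteta_u/ple)
·← ok
·→ ledger holds(k: hiwimp)
·← yes
·→ ledger record(k: crakude_og, v: slusmine)
·← snuzu
·→ ledger record(k: crakude_og, v: ~it)
·← slusmine
·→ ledger labels()
·← [crakude_og, gretu_om, hiwimp]
·→ keep survey(p: /)
·← [ba, ceteta_u/, fla, seslaflu]

Answer: [ba, ceteta_u/, fla, seslaflu]


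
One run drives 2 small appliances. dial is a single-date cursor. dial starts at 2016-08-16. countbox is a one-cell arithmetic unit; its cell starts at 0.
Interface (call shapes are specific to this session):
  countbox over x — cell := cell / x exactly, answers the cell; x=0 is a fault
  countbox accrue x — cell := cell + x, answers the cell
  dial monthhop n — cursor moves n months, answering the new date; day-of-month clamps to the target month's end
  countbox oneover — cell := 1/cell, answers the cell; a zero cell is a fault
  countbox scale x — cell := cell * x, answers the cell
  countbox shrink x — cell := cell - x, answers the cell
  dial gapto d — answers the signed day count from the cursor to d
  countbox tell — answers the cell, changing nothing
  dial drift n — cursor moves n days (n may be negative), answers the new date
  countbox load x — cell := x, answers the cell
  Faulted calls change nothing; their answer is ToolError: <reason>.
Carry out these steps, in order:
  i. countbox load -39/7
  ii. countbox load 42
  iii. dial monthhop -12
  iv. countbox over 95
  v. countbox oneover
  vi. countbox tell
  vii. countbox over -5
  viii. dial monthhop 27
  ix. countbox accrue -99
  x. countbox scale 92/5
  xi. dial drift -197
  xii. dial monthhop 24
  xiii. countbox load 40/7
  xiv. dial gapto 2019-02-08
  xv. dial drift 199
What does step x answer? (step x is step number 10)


Answer: -192142/105

Derivation:
>> countbox load(x: -39/7)
<< -39/7
>> countbox load(x: 42)
<< 42
>> dial monthhop(n: -12)
<< 2015-08-16
>> countbox over(x: 95)
<< 42/95
>> countbox oneover()
<< 95/42
>> countbox tell()
<< 95/42
>> countbox over(x: -5)
<< -19/42
>> dial monthhop(n: 27)
<< 2017-11-16
>> countbox accrue(x: -99)
<< -4177/42
>> countbox scale(x: 92/5)
<< -192142/105
>> dial drift(n: -197)
<< 2017-05-03
>> dial monthhop(n: 24)
<< 2019-05-03
>> countbox load(x: 40/7)
<< 40/7
>> dial gapto(d: 2019-02-08)
<< -84
>> dial drift(n: 199)
<< 2019-11-18


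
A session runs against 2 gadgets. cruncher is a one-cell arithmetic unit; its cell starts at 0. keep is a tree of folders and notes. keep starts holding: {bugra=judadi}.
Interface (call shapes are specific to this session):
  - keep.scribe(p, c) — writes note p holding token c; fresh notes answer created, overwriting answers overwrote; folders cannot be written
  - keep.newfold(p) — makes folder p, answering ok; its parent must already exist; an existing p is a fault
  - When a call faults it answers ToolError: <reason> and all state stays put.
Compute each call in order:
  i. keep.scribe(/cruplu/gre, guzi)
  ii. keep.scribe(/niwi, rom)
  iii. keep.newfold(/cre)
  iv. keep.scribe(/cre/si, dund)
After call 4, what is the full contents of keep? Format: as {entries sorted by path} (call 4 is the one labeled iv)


Answer: {bugra=judadi, cre/, cre/si=dund, niwi=rom}

Derivation:
-> scribe(p=/cruplu/gre, c=guzi)
<- ToolError: no parent
-> scribe(p=/niwi, c=rom)
<- created
-> newfold(p=/cre)
<- ok
-> scribe(p=/cre/si, c=dund)
<- created


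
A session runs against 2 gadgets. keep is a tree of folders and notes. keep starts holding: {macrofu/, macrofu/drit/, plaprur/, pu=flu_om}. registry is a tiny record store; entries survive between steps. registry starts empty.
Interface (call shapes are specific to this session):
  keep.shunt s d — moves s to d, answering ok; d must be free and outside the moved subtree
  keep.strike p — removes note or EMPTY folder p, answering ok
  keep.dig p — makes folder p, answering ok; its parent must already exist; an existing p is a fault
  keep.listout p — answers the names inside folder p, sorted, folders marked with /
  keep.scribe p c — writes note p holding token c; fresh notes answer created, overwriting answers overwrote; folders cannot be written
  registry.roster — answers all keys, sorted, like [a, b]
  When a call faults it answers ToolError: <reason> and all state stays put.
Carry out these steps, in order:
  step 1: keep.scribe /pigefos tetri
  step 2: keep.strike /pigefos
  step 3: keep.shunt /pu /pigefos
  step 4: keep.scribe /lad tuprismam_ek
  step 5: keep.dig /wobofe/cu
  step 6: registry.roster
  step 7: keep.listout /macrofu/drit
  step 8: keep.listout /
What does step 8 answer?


[in] scribe /pigefos tetri
[out] created
[in] strike /pigefos
[out] ok
[in] shunt /pu /pigefos
[out] ok
[in] scribe /lad tuprismam_ek
[out] created
[in] dig /wobofe/cu
[out] ToolError: no parent
[in] roster
[out] []
[in] listout /macrofu/drit
[out] []
[in] listout /
[out] [lad, macrofu/, pigefos, plaprur/]

Answer: [lad, macrofu/, pigefos, plaprur/]


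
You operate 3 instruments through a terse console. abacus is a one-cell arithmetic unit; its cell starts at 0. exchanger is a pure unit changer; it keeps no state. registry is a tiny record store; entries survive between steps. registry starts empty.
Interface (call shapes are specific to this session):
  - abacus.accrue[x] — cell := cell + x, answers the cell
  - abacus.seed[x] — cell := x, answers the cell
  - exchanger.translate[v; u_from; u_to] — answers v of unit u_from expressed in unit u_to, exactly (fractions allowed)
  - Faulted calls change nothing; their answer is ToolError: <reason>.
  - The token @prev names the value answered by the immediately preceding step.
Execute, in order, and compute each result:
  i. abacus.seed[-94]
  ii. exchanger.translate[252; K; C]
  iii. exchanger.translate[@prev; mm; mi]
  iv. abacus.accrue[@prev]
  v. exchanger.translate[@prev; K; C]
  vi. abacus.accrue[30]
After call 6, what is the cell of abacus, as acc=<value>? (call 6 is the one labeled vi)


Answer: acc=-228884527/3576320

Derivation:
Calling abacus.seed with x='-94', — result: -94.
Then exchanger.translate with v='252', u_from='K', u_to='C', which returns -423/20.
Invoking exchanger.translate with v='@prev', u_from='mm', u_to='mi', which returns -47/3576320.
Calling abacus.accrue with x='@prev', and get -336174127/3576320.
I use exchanger.translate with v='@prev', u_from='K', u_to='C', and get -262609187/715264.
Next I call abacus.accrue with x='30', and see -228884527/3576320.


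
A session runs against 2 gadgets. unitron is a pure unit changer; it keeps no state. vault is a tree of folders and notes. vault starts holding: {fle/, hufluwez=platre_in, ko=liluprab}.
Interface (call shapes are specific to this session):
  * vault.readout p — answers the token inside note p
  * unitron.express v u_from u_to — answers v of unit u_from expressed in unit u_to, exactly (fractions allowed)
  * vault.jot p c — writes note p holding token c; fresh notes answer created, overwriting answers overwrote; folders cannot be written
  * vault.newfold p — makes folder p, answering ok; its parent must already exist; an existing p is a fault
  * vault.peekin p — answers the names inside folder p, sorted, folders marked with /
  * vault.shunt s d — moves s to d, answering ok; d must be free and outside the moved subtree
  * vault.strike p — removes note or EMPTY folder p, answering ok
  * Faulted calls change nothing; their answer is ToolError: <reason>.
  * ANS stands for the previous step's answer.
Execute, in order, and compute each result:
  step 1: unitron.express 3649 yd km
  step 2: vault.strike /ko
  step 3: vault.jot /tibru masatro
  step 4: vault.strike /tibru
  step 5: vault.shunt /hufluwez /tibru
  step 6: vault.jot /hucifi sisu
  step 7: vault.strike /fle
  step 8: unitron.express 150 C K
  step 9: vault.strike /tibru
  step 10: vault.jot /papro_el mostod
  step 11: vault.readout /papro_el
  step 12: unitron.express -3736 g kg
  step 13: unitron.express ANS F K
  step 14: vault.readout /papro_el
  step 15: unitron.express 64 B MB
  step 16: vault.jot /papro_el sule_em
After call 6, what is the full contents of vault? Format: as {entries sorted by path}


# express(v→3649, u_from→yd, u_to→km) : 4170807/1250000
# strike(p→/ko) : ok
# jot(p→/tibru, c→masatro) : created
# strike(p→/tibru) : ok
# shunt(s→/hufluwez, d→/tibru) : ok
# jot(p→/hucifi, c→sisu) : created
# strike(p→/fle) : ok
# express(v→150, u_from→C, u_to→K) : 8463/20
# strike(p→/tibru) : ok
# jot(p→/papro_el, c→mostod) : created
# readout(p→/papro_el) : mostod
# express(v→-3736, u_from→g, u_to→kg) : -467/125
# express(v→ANS, u_from→F, u_to→K) : 75989/300
# readout(p→/papro_el) : mostod
# express(v→64, u_from→B, u_to→MB) : 1/15625
# jot(p→/papro_el, c→sule_em) : overwrote

Answer: {fle/, hucifi=sisu, tibru=platre_in}


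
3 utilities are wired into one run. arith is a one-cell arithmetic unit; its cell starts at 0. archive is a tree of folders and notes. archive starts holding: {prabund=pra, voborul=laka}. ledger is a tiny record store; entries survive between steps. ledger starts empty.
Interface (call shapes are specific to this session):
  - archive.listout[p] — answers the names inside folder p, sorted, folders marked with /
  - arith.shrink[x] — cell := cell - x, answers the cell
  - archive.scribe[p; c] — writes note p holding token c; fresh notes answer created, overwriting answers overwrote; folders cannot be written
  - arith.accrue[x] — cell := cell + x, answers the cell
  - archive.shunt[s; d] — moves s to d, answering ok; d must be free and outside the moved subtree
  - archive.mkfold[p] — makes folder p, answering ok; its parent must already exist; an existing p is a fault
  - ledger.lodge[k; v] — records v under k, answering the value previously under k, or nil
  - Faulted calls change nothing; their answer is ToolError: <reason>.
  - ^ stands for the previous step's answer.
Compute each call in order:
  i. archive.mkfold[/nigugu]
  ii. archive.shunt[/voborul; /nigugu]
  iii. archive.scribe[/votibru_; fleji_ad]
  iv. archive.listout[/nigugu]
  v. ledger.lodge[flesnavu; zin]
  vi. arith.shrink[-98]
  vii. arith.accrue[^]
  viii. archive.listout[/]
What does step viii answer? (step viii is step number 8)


Answer: [nigugu/, prabund, voborul, votibru_]

Derivation:
→ mkfold(p='/nigugu')
← ok
→ shunt(s='/voborul', d='/nigugu')
← ToolError: exists
→ scribe(p='/votibru_', c='fleji_ad')
← created
→ listout(p='/nigugu')
← []
→ lodge(k='flesnavu', v='zin')
← nil
→ shrink(x='-98')
← 98
→ accrue(x='^')
← 196
→ listout(p='/')
← [nigugu/, prabund, voborul, votibru_]


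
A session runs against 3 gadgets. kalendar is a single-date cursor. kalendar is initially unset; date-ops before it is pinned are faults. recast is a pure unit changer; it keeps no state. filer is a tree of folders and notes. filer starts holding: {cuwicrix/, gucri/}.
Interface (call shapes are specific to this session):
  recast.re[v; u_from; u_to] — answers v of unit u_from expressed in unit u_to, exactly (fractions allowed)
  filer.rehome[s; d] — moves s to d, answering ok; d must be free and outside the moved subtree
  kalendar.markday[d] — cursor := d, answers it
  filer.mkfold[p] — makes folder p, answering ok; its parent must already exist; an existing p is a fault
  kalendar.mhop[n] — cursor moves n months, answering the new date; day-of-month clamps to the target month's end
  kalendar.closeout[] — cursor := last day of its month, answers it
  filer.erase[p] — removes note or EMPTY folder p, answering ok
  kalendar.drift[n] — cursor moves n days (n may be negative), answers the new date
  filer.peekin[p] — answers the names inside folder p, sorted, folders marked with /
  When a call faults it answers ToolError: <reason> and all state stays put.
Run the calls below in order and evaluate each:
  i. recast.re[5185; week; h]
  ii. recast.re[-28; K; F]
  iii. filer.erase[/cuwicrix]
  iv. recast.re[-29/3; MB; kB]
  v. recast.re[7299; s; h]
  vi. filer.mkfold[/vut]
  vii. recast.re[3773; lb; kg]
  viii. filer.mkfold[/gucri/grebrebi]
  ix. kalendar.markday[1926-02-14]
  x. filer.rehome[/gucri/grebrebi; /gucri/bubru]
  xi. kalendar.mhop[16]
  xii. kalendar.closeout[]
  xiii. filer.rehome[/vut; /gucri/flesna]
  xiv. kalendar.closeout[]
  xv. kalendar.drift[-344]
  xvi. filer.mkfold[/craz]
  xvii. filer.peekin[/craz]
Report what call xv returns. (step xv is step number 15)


Answer: 1926-07-21

Derivation:
! re(v=5185, u_from=week, u_to=h) -> 871080
! re(v=-28, u_from=K, u_to=F) -> -51007/100
! erase(p=/cuwicrix) -> ok
! re(v=-29/3, u_from=MB, u_to=kB) -> -29000/3
! re(v=7299, u_from=s, u_to=h) -> 811/400
! mkfold(p=/vut) -> ok
! re(v=3773, u_from=lb, u_to=kg) -> 171140401201/100000000
! mkfold(p=/gucri/grebrebi) -> ok
! markday(d=1926-02-14) -> 1926-02-14
! rehome(s=/gucri/grebrebi, d=/gucri/bubru) -> ok
! mhop(n=16) -> 1927-06-14
! closeout() -> 1927-06-30
! rehome(s=/vut, d=/gucri/flesna) -> ok
! closeout() -> 1927-06-30
! drift(n=-344) -> 1926-07-21
! mkfold(p=/craz) -> ok
! peekin(p=/craz) -> []


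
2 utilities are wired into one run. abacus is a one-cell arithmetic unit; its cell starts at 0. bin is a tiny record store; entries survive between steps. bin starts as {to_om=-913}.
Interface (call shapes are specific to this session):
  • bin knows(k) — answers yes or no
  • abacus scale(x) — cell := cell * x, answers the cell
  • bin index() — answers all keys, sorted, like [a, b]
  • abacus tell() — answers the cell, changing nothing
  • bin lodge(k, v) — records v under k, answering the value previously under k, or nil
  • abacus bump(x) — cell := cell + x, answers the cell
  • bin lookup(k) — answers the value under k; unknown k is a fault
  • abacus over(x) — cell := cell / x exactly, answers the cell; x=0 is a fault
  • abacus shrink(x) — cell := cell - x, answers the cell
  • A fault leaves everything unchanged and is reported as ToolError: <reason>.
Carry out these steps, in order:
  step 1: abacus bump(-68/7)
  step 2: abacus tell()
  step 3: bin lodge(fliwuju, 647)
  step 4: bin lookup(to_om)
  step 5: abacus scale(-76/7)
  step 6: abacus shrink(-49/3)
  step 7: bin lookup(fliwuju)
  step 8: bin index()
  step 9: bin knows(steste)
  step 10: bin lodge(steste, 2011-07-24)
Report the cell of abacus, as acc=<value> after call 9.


Answer: acc=17905/147

Derivation:
% abacus bump(x→-68/7) ~> -68/7
% abacus tell() ~> -68/7
% bin lodge(k→fliwuju, v→647) ~> nil
% bin lookup(k→to_om) ~> -913
% abacus scale(x→-76/7) ~> 5168/49
% abacus shrink(x→-49/3) ~> 17905/147
% bin lookup(k→fliwuju) ~> 647
% bin index() ~> [fliwuju, to_om]
% bin knows(k→steste) ~> no
% bin lodge(k→steste, v→2011-07-24) ~> nil


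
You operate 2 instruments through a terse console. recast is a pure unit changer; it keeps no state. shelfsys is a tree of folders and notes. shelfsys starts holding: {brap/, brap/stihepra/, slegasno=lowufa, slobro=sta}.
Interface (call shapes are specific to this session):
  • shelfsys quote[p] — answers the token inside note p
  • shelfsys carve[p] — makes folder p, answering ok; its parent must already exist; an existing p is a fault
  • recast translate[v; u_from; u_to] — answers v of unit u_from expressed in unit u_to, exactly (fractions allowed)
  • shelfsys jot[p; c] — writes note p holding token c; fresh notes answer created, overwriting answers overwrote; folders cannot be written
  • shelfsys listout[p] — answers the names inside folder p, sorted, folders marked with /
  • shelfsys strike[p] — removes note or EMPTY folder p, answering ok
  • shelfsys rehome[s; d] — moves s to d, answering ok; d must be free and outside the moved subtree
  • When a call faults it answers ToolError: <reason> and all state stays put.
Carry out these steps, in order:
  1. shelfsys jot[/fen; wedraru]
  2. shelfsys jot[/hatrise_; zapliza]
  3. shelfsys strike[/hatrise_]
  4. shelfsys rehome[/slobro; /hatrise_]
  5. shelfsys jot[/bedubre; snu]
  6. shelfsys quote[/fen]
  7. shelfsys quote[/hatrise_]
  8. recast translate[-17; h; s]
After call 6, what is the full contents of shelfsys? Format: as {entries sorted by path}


Answer: {bedubre=snu, brap/, brap/stihepra/, fen=wedraru, hatrise_=sta, slegasno=lowufa}

Derivation:
·→ shelfsys jot(/fen, wedraru)
·← created
·→ shelfsys jot(/hatrise_, zapliza)
·← created
·→ shelfsys strike(/hatrise_)
·← ok
·→ shelfsys rehome(/slobro, /hatrise_)
·← ok
·→ shelfsys jot(/bedubre, snu)
·← created
·→ shelfsys quote(/fen)
·← wedraru
·→ shelfsys quote(/hatrise_)
·← sta
·→ recast translate(-17, h, s)
·← -61200


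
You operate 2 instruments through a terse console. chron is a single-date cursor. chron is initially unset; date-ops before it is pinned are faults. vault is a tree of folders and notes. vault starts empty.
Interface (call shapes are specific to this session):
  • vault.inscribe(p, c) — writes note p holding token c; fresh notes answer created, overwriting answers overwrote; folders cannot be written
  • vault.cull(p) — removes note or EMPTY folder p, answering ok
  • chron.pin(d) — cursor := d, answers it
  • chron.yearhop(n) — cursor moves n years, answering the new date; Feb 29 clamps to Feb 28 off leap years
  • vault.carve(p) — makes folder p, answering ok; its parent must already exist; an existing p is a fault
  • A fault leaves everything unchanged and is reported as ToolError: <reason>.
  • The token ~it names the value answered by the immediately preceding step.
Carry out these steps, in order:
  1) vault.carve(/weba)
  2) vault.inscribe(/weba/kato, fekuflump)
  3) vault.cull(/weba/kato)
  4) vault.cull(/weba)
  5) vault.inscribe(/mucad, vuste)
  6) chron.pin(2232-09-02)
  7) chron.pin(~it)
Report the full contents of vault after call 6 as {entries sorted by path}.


Invoking carve passing p='/weba', and observe ok.
I run inscribe passing p='/weba/kato', c='fekuflump', — result: created.
Next I call cull passing p='/weba/kato', yielding ok.
Next I call cull passing p='/weba', and get ok.
Using inscribe passing p='/mucad', c='vuste', which returns created.
Now I run pin passing d='2232-09-02', which returns 2232-09-02.
Then pin passing d='~it', — result: 2232-09-02.

Answer: {mucad=vuste}


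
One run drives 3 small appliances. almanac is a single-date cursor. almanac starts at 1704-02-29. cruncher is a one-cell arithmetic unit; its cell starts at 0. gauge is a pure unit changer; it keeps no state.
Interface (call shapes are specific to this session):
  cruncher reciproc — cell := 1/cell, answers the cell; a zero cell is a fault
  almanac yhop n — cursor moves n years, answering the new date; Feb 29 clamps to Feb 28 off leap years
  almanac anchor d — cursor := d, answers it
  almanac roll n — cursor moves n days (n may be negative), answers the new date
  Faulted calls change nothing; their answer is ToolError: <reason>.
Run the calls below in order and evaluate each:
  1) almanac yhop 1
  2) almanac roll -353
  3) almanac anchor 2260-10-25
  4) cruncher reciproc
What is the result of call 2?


Answer: 1704-03-12

Derivation:
-- almanac yhop(n='1') ~> 1705-02-28
-- almanac roll(n='-353') ~> 1704-03-12
-- almanac anchor(d='2260-10-25') ~> 2260-10-25
-- cruncher reciproc() ~> ToolError: reciprocal of zero


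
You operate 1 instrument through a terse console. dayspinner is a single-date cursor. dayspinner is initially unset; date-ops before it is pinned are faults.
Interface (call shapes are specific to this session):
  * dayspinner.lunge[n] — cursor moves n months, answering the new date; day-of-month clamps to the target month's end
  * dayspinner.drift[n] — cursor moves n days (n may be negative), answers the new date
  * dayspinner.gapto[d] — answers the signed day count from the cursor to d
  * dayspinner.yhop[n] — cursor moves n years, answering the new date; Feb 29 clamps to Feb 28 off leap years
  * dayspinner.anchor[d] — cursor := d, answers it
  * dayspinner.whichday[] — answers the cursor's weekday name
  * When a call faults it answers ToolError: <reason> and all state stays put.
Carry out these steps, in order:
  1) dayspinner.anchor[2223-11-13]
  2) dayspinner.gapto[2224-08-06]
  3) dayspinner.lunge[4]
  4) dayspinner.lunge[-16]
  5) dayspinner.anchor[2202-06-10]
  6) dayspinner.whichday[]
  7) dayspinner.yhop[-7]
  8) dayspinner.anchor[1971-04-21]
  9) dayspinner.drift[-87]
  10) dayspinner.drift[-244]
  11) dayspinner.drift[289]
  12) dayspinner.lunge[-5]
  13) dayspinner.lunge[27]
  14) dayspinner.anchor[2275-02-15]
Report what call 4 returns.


% dayspinner.anchor(d=2223-11-13) == 2223-11-13
% dayspinner.gapto(d=2224-08-06) == 267
% dayspinner.lunge(n=4) == 2224-03-13
% dayspinner.lunge(n=-16) == 2222-11-13
% dayspinner.anchor(d=2202-06-10) == 2202-06-10
% dayspinner.whichday() == Thursday
% dayspinner.yhop(n=-7) == 2195-06-10
% dayspinner.anchor(d=1971-04-21) == 1971-04-21
% dayspinner.drift(n=-87) == 1971-01-24
% dayspinner.drift(n=-244) == 1970-05-25
% dayspinner.drift(n=289) == 1971-03-10
% dayspinner.lunge(n=-5) == 1970-10-10
% dayspinner.lunge(n=27) == 1973-01-10
% dayspinner.anchor(d=2275-02-15) == 2275-02-15

Answer: 2222-11-13


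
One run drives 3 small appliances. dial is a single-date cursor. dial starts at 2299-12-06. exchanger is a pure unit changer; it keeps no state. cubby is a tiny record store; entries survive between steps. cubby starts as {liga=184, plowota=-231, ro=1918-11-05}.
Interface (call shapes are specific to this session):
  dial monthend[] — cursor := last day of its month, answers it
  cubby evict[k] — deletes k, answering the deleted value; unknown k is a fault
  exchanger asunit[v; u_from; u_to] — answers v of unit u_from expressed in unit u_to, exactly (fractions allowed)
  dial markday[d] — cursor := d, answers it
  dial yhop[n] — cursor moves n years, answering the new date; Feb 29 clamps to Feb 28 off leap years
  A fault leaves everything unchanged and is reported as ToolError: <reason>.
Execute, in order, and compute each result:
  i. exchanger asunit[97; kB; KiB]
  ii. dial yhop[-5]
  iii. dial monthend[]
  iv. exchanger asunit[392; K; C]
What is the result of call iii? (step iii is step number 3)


Answer: 2294-12-31

Derivation:
> exchanger asunit v='97' u_from='kB' u_to='KiB'
:: 12125/128
> dial yhop n='-5'
:: 2294-12-06
> dial monthend
:: 2294-12-31
> exchanger asunit v='392' u_from='K' u_to='C'
:: 2377/20


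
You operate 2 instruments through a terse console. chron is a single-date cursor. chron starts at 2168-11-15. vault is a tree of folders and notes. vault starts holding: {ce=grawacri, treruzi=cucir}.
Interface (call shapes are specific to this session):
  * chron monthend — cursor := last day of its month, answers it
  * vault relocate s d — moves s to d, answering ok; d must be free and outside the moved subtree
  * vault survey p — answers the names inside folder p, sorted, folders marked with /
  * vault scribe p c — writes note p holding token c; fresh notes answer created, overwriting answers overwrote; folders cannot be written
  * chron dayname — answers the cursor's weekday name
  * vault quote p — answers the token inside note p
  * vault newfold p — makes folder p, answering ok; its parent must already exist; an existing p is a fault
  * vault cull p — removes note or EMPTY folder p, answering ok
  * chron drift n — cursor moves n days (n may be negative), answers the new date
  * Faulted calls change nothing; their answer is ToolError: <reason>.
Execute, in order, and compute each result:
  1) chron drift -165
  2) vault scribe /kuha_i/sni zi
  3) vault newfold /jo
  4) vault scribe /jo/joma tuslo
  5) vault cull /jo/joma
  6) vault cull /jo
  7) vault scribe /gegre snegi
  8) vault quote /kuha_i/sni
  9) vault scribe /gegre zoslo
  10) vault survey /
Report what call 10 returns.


Answer: [ce, gegre, treruzi]

Derivation:
·→ chron drift(n→-165)
·← 2168-06-03
·→ vault scribe(p→/kuha_i/sni, c→zi)
·← ToolError: no parent
·→ vault newfold(p→/jo)
·← ok
·→ vault scribe(p→/jo/joma, c→tuslo)
·← created
·→ vault cull(p→/jo/joma)
·← ok
·→ vault cull(p→/jo)
·← ok
·→ vault scribe(p→/gegre, c→snegi)
·← created
·→ vault quote(p→/kuha_i/sni)
·← ToolError: not found
·→ vault scribe(p→/gegre, c→zoslo)
·← overwrote
·→ vault survey(p→/)
·← [ce, gegre, treruzi]
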